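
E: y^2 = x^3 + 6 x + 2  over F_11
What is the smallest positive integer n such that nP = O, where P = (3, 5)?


Compute successive multiples of P until we hit O:
  1P = (3, 5)
  2P = (5, 6)
  3P = (6, 10)
  4P = (6, 1)
  5P = (5, 5)
  6P = (3, 6)
  7P = O

ord(P) = 7


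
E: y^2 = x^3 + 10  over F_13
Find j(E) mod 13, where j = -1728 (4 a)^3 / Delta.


Delta = -16(4 a^3 + 27 b^2) mod 13 = 12
-1728 * (4 a)^3 = -1728 * (4*0)^3 mod 13 = 0
j = 0 * 12^(-1) mod 13 = 0

j = 0 (mod 13)


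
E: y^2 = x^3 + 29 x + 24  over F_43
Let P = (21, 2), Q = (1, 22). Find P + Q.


P != Q, so use the chord formula.
s = (y2 - y1) / (x2 - x1) = (20) / (23) mod 43 = 42
x3 = s^2 - x1 - x2 mod 43 = 42^2 - 21 - 1 = 22
y3 = s (x1 - x3) - y1 mod 43 = 42 * (21 - 22) - 2 = 42

P + Q = (22, 42)


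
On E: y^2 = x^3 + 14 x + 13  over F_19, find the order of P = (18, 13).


Compute successive multiples of P until we hit O:
  1P = (18, 13)
  2P = (11, 4)
  3P = (6, 16)
  4P = (1, 16)
  5P = (7, 13)
  6P = (13, 6)
  7P = (12, 3)
  8P = (15, 11)
  ... (continuing to 24P)
  24P = O

ord(P) = 24


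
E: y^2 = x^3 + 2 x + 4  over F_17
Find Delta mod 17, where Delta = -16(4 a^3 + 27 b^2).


4 a^3 + 27 b^2 = 4*2^3 + 27*4^2 = 32 + 432 = 464
Delta = -16 * (464) = -7424
Delta mod 17 = 5

Delta = 5 (mod 17)


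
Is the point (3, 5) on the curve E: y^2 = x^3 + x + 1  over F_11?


Check whether y^2 = x^3 + 1 x + 1 (mod 11) for (x, y) = (3, 5).
LHS: y^2 = 5^2 mod 11 = 3
RHS: x^3 + 1 x + 1 = 3^3 + 1*3 + 1 mod 11 = 9
LHS != RHS

No, not on the curve


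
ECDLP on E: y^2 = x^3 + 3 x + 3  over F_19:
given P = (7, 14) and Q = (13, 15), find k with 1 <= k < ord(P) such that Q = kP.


Enumerate multiples of P until we hit Q = (13, 15):
  1P = (7, 14)
  2P = (2, 6)
  3P = (8, 11)
  4P = (13, 4)
  5P = (6, 16)
  6P = (10, 11)
  7P = (3, 1)
  8P = (16, 9)
  9P = (1, 8)
  10P = (12, 0)
  11P = (1, 11)
  12P = (16, 10)
  13P = (3, 18)
  14P = (10, 8)
  15P = (6, 3)
  16P = (13, 15)
Match found at i = 16.

k = 16


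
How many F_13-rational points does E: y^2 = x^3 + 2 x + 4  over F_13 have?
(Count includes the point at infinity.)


For each x in F_13, count y with y^2 = x^3 + 2 x + 4 mod 13:
  x = 0: RHS = 4, y in [2, 11]  -> 2 point(s)
  x = 2: RHS = 3, y in [4, 9]  -> 2 point(s)
  x = 5: RHS = 9, y in [3, 10]  -> 2 point(s)
  x = 7: RHS = 10, y in [6, 7]  -> 2 point(s)
  x = 8: RHS = 12, y in [5, 8]  -> 2 point(s)
  x = 9: RHS = 10, y in [6, 7]  -> 2 point(s)
  x = 10: RHS = 10, y in [6, 7]  -> 2 point(s)
  x = 12: RHS = 1, y in [1, 12]  -> 2 point(s)
Affine points: 16. Add the point at infinity: total = 17.

#E(F_13) = 17


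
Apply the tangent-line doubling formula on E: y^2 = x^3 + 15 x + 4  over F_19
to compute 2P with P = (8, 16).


Doubling: s = (3 x1^2 + a) / (2 y1)
s = (3*8^2 + 15) / (2*16) mod 19 = 13
x3 = s^2 - 2 x1 mod 19 = 13^2 - 2*8 = 1
y3 = s (x1 - x3) - y1 mod 19 = 13 * (8 - 1) - 16 = 18

2P = (1, 18)


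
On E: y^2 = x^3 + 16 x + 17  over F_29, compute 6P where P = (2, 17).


k = 6 = 110_2 (binary, LSB first: 011)
Double-and-add from P = (2, 17):
  bit 0 = 0: acc unchanged = O
  bit 1 = 1: acc = O + (3, 18) = (3, 18)
  bit 2 = 1: acc = (3, 18) + (27, 21) = (4, 0)

6P = (4, 0)


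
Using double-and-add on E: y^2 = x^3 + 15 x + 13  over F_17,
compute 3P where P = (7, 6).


k = 3 = 11_2 (binary, LSB first: 11)
Double-and-add from P = (7, 6):
  bit 0 = 1: acc = O + (7, 6) = (7, 6)
  bit 1 = 1: acc = (7, 6) + (11, 8) = (12, 0)

3P = (12, 0)


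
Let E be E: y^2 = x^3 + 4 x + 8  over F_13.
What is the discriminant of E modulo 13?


4 a^3 + 27 b^2 = 4*4^3 + 27*8^2 = 256 + 1728 = 1984
Delta = -16 * (1984) = -31744
Delta mod 13 = 2

Delta = 2 (mod 13)


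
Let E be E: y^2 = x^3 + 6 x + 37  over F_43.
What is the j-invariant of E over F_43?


Delta = -16(4 a^3 + 27 b^2) mod 43 = 36
-1728 * (4 a)^3 = -1728 * (4*6)^3 mod 43 = 4
j = 4 * 36^(-1) mod 43 = 24

j = 24 (mod 43)


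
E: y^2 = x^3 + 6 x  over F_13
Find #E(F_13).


For each x in F_13, count y with y^2 = x^3 + 6 x + 0 mod 13:
  x = 0: RHS = 0, y in [0]  -> 1 point(s)
  x = 4: RHS = 10, y in [6, 7]  -> 2 point(s)
  x = 5: RHS = 12, y in [5, 8]  -> 2 point(s)
  x = 8: RHS = 1, y in [1, 12]  -> 2 point(s)
  x = 9: RHS = 3, y in [4, 9]  -> 2 point(s)
Affine points: 9. Add the point at infinity: total = 10.

#E(F_13) = 10


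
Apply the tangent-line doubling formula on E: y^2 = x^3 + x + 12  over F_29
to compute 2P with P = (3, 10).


Doubling: s = (3 x1^2 + a) / (2 y1)
s = (3*3^2 + 1) / (2*10) mod 29 = 13
x3 = s^2 - 2 x1 mod 29 = 13^2 - 2*3 = 18
y3 = s (x1 - x3) - y1 mod 29 = 13 * (3 - 18) - 10 = 27

2P = (18, 27)


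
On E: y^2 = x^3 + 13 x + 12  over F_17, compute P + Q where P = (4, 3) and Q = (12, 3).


P != Q, so use the chord formula.
s = (y2 - y1) / (x2 - x1) = (0) / (8) mod 17 = 0
x3 = s^2 - x1 - x2 mod 17 = 0^2 - 4 - 12 = 1
y3 = s (x1 - x3) - y1 mod 17 = 0 * (4 - 1) - 3 = 14

P + Q = (1, 14)


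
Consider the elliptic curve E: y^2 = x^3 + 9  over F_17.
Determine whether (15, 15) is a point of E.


Check whether y^2 = x^3 + 0 x + 9 (mod 17) for (x, y) = (15, 15).
LHS: y^2 = 15^2 mod 17 = 4
RHS: x^3 + 0 x + 9 = 15^3 + 0*15 + 9 mod 17 = 1
LHS != RHS

No, not on the curve


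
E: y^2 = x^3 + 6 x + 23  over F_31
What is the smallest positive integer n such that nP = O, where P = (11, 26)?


Compute successive multiples of P until we hit O:
  1P = (11, 26)
  2P = (28, 3)
  3P = (17, 4)
  4P = (13, 2)
  5P = (27, 11)
  6P = (25, 22)
  7P = (9, 0)
  8P = (25, 9)
  ... (continuing to 14P)
  14P = O

ord(P) = 14


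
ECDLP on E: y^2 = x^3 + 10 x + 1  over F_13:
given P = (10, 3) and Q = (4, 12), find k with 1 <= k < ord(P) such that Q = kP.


Enumerate multiples of P until we hit Q = (4, 12):
  1P = (10, 3)
  2P = (9, 1)
  3P = (11, 8)
  4P = (4, 1)
  5P = (2, 4)
  6P = (0, 12)
  7P = (12, 4)
  8P = (1, 8)
  9P = (6, 2)
  10P = (6, 11)
  11P = (1, 5)
  12P = (12, 9)
  13P = (0, 1)
  14P = (2, 9)
  15P = (4, 12)
Match found at i = 15.

k = 15


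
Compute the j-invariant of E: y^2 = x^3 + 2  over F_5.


Delta = -16(4 a^3 + 27 b^2) mod 5 = 2
-1728 * (4 a)^3 = -1728 * (4*0)^3 mod 5 = 0
j = 0 * 2^(-1) mod 5 = 0

j = 0 (mod 5)


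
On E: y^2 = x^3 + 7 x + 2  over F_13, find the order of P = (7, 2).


Compute successive multiples of P until we hit O:
  1P = (7, 2)
  2P = (9, 12)
  3P = (9, 1)
  4P = (7, 11)
  5P = O

ord(P) = 5


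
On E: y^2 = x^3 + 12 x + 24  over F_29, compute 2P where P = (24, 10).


Doubling: s = (3 x1^2 + a) / (2 y1)
s = (3*24^2 + 12) / (2*10) mod 29 = 0
x3 = s^2 - 2 x1 mod 29 = 0^2 - 2*24 = 10
y3 = s (x1 - x3) - y1 mod 29 = 0 * (24 - 10) - 10 = 19

2P = (10, 19)


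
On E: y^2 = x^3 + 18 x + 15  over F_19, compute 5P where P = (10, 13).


k = 5 = 101_2 (binary, LSB first: 101)
Double-and-add from P = (10, 13):
  bit 0 = 1: acc = O + (10, 13) = (10, 13)
  bit 1 = 0: acc unchanged = (10, 13)
  bit 2 = 1: acc = (10, 13) + (11, 9) = (14, 3)

5P = (14, 3)


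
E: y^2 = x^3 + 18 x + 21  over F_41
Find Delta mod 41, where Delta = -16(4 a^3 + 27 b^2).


4 a^3 + 27 b^2 = 4*18^3 + 27*21^2 = 23328 + 11907 = 35235
Delta = -16 * (35235) = -563760
Delta mod 41 = 31

Delta = 31 (mod 41)


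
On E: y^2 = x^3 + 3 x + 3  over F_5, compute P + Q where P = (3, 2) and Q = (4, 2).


P != Q, so use the chord formula.
s = (y2 - y1) / (x2 - x1) = (0) / (1) mod 5 = 0
x3 = s^2 - x1 - x2 mod 5 = 0^2 - 3 - 4 = 3
y3 = s (x1 - x3) - y1 mod 5 = 0 * (3 - 3) - 2 = 3

P + Q = (3, 3)


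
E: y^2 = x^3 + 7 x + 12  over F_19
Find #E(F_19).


For each x in F_19, count y with y^2 = x^3 + 7 x + 12 mod 19:
  x = 1: RHS = 1, y in [1, 18]  -> 2 point(s)
  x = 4: RHS = 9, y in [3, 16]  -> 2 point(s)
  x = 5: RHS = 1, y in [1, 18]  -> 2 point(s)
  x = 6: RHS = 4, y in [2, 17]  -> 2 point(s)
  x = 7: RHS = 5, y in [9, 10]  -> 2 point(s)
  x = 9: RHS = 6, y in [5, 14]  -> 2 point(s)
  x = 12: RHS = 0, y in [0]  -> 1 point(s)
  x = 13: RHS = 1, y in [1, 18]  -> 2 point(s)
  x = 14: RHS = 4, y in [2, 17]  -> 2 point(s)
  x = 17: RHS = 9, y in [3, 16]  -> 2 point(s)
  x = 18: RHS = 4, y in [2, 17]  -> 2 point(s)
Affine points: 21. Add the point at infinity: total = 22.

#E(F_19) = 22


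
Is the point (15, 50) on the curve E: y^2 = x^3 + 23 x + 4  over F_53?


Check whether y^2 = x^3 + 23 x + 4 (mod 53) for (x, y) = (15, 50).
LHS: y^2 = 50^2 mod 53 = 9
RHS: x^3 + 23 x + 4 = 15^3 + 23*15 + 4 mod 53 = 14
LHS != RHS

No, not on the curve


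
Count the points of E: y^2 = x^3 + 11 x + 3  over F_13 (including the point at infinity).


For each x in F_13, count y with y^2 = x^3 + 11 x + 3 mod 13:
  x = 0: RHS = 3, y in [4, 9]  -> 2 point(s)
  x = 5: RHS = 1, y in [1, 12]  -> 2 point(s)
  x = 6: RHS = 12, y in [5, 8]  -> 2 point(s)
  x = 9: RHS = 12, y in [5, 8]  -> 2 point(s)
  x = 11: RHS = 12, y in [5, 8]  -> 2 point(s)
  x = 12: RHS = 4, y in [2, 11]  -> 2 point(s)
Affine points: 12. Add the point at infinity: total = 13.

#E(F_13) = 13


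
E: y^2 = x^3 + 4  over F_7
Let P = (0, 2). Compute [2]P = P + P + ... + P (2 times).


k = 2 = 10_2 (binary, LSB first: 01)
Double-and-add from P = (0, 2):
  bit 0 = 0: acc unchanged = O
  bit 1 = 1: acc = O + (0, 5) = (0, 5)

2P = (0, 5)


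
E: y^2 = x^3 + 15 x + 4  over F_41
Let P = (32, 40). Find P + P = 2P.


Doubling: s = (3 x1^2 + a) / (2 y1)
s = (3*32^2 + 15) / (2*40) mod 41 = 35
x3 = s^2 - 2 x1 mod 41 = 35^2 - 2*32 = 13
y3 = s (x1 - x3) - y1 mod 41 = 35 * (32 - 13) - 40 = 10

2P = (13, 10)


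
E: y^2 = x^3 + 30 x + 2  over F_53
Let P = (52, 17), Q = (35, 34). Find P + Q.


P != Q, so use the chord formula.
s = (y2 - y1) / (x2 - x1) = (17) / (36) mod 53 = 52
x3 = s^2 - x1 - x2 mod 53 = 52^2 - 52 - 35 = 20
y3 = s (x1 - x3) - y1 mod 53 = 52 * (52 - 20) - 17 = 4

P + Q = (20, 4)


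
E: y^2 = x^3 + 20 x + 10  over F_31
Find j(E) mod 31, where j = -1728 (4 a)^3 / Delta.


Delta = -16(4 a^3 + 27 b^2) mod 31 = 10
-1728 * (4 a)^3 = -1728 * (4*20)^3 mod 31 = 1
j = 1 * 10^(-1) mod 31 = 28

j = 28 (mod 31)


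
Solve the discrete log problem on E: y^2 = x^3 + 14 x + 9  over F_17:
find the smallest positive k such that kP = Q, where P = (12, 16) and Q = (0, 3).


Enumerate multiples of P until we hit Q = (0, 3):
  1P = (12, 16)
  2P = (14, 5)
  3P = (0, 3)
Match found at i = 3.

k = 3


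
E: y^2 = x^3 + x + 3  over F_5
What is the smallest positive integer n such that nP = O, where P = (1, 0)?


Compute successive multiples of P until we hit O:
  1P = (1, 0)
  2P = O

ord(P) = 2


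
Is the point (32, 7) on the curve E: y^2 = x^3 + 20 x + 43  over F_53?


Check whether y^2 = x^3 + 20 x + 43 (mod 53) for (x, y) = (32, 7).
LHS: y^2 = 7^2 mod 53 = 49
RHS: x^3 + 20 x + 43 = 32^3 + 20*32 + 43 mod 53 = 8
LHS != RHS

No, not on the curve


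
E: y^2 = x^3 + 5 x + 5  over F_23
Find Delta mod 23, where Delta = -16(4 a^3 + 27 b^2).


4 a^3 + 27 b^2 = 4*5^3 + 27*5^2 = 500 + 675 = 1175
Delta = -16 * (1175) = -18800
Delta mod 23 = 14

Delta = 14 (mod 23)


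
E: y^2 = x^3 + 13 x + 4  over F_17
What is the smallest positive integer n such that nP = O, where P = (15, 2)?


Compute successive multiples of P until we hit O:
  1P = (15, 2)
  2P = (8, 12)
  3P = (12, 1)
  4P = (9, 0)
  5P = (12, 16)
  6P = (8, 5)
  7P = (15, 15)
  8P = O

ord(P) = 8


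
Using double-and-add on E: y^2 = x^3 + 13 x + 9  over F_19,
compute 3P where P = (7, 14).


k = 3 = 11_2 (binary, LSB first: 11)
Double-and-add from P = (7, 14):
  bit 0 = 1: acc = O + (7, 14) = (7, 14)
  bit 1 = 1: acc = (7, 14) + (14, 3) = (9, 0)

3P = (9, 0)


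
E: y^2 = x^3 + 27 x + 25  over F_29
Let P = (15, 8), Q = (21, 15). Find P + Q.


P != Q, so use the chord formula.
s = (y2 - y1) / (x2 - x1) = (7) / (6) mod 29 = 6
x3 = s^2 - x1 - x2 mod 29 = 6^2 - 15 - 21 = 0
y3 = s (x1 - x3) - y1 mod 29 = 6 * (15 - 0) - 8 = 24

P + Q = (0, 24)


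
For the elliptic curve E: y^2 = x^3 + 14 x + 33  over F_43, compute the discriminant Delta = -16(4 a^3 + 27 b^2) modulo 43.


4 a^3 + 27 b^2 = 4*14^3 + 27*33^2 = 10976 + 29403 = 40379
Delta = -16 * (40379) = -646064
Delta mod 43 = 11

Delta = 11 (mod 43)


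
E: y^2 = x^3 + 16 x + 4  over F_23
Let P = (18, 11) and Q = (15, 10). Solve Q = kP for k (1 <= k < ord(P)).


Enumerate multiples of P until we hit Q = (15, 10):
  1P = (18, 11)
  2P = (11, 19)
  3P = (0, 21)
  4P = (9, 7)
  5P = (5, 5)
  6P = (16, 20)
  7P = (15, 10)
Match found at i = 7.

k = 7


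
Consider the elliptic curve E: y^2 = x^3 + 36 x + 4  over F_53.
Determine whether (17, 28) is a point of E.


Check whether y^2 = x^3 + 36 x + 4 (mod 53) for (x, y) = (17, 28).
LHS: y^2 = 28^2 mod 53 = 42
RHS: x^3 + 36 x + 4 = 17^3 + 36*17 + 4 mod 53 = 17
LHS != RHS

No, not on the curve


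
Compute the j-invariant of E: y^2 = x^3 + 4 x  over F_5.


Delta = -16(4 a^3 + 27 b^2) mod 5 = 4
-1728 * (4 a)^3 = -1728 * (4*4)^3 mod 5 = 2
j = 2 * 4^(-1) mod 5 = 3

j = 3 (mod 5)


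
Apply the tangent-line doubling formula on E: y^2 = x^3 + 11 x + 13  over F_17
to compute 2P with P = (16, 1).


Doubling: s = (3 x1^2 + a) / (2 y1)
s = (3*16^2 + 11) / (2*1) mod 17 = 7
x3 = s^2 - 2 x1 mod 17 = 7^2 - 2*16 = 0
y3 = s (x1 - x3) - y1 mod 17 = 7 * (16 - 0) - 1 = 9

2P = (0, 9)


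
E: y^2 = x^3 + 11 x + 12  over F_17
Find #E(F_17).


For each x in F_17, count y with y^2 = x^3 + 11 x + 12 mod 17:
  x = 2: RHS = 8, y in [5, 12]  -> 2 point(s)
  x = 3: RHS = 4, y in [2, 15]  -> 2 point(s)
  x = 4: RHS = 1, y in [1, 16]  -> 2 point(s)
  x = 8: RHS = 0, y in [0]  -> 1 point(s)
  x = 10: RHS = 0, y in [0]  -> 1 point(s)
  x = 11: RHS = 2, y in [6, 11]  -> 2 point(s)
  x = 12: RHS = 2, y in [6, 11]  -> 2 point(s)
  x = 15: RHS = 16, y in [4, 13]  -> 2 point(s)
  x = 16: RHS = 0, y in [0]  -> 1 point(s)
Affine points: 15. Add the point at infinity: total = 16.

#E(F_17) = 16


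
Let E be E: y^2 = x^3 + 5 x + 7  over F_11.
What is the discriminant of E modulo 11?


4 a^3 + 27 b^2 = 4*5^3 + 27*7^2 = 500 + 1323 = 1823
Delta = -16 * (1823) = -29168
Delta mod 11 = 4

Delta = 4 (mod 11)


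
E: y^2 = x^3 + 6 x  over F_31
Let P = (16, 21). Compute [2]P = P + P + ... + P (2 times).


k = 2 = 10_2 (binary, LSB first: 01)
Double-and-add from P = (16, 21):
  bit 0 = 0: acc unchanged = O
  bit 1 = 1: acc = O + (9, 15) = (9, 15)

2P = (9, 15)


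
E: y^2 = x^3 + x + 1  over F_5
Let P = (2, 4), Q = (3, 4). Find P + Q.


P != Q, so use the chord formula.
s = (y2 - y1) / (x2 - x1) = (0) / (1) mod 5 = 0
x3 = s^2 - x1 - x2 mod 5 = 0^2 - 2 - 3 = 0
y3 = s (x1 - x3) - y1 mod 5 = 0 * (2 - 0) - 4 = 1

P + Q = (0, 1)


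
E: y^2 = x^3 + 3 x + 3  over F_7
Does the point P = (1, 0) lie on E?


Check whether y^2 = x^3 + 3 x + 3 (mod 7) for (x, y) = (1, 0).
LHS: y^2 = 0^2 mod 7 = 0
RHS: x^3 + 3 x + 3 = 1^3 + 3*1 + 3 mod 7 = 0
LHS = RHS

Yes, on the curve


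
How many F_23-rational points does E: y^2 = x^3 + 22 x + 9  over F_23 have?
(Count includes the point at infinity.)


For each x in F_23, count y with y^2 = x^3 + 22 x + 9 mod 23:
  x = 0: RHS = 9, y in [3, 20]  -> 2 point(s)
  x = 1: RHS = 9, y in [3, 20]  -> 2 point(s)
  x = 4: RHS = 0, y in [0]  -> 1 point(s)
  x = 6: RHS = 12, y in [9, 14]  -> 2 point(s)
  x = 7: RHS = 0, y in [0]  -> 1 point(s)
  x = 9: RHS = 16, y in [4, 19]  -> 2 point(s)
  x = 11: RHS = 18, y in [8, 15]  -> 2 point(s)
  x = 12: RHS = 0, y in [0]  -> 1 point(s)
  x = 13: RHS = 8, y in [10, 13]  -> 2 point(s)
  x = 14: RHS = 2, y in [5, 18]  -> 2 point(s)
  x = 16: RHS = 18, y in [8, 15]  -> 2 point(s)
  x = 17: RHS = 6, y in [11, 12]  -> 2 point(s)
  x = 18: RHS = 4, y in [2, 21]  -> 2 point(s)
  x = 19: RHS = 18, y in [8, 15]  -> 2 point(s)
  x = 20: RHS = 8, y in [10, 13]  -> 2 point(s)
  x = 21: RHS = 3, y in [7, 16]  -> 2 point(s)
  x = 22: RHS = 9, y in [3, 20]  -> 2 point(s)
Affine points: 31. Add the point at infinity: total = 32.

#E(F_23) = 32


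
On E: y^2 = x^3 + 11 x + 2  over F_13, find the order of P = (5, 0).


Compute successive multiples of P until we hit O:
  1P = (5, 0)
  2P = O

ord(P) = 2


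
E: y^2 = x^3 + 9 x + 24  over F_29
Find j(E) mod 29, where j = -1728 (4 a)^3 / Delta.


Delta = -16(4 a^3 + 27 b^2) mod 29 = 22
-1728 * (4 a)^3 = -1728 * (4*9)^3 mod 29 = 27
j = 27 * 22^(-1) mod 29 = 21

j = 21 (mod 29)


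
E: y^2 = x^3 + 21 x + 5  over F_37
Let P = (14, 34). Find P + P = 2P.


Doubling: s = (3 x1^2 + a) / (2 y1)
s = (3*14^2 + 21) / (2*34) mod 37 = 28
x3 = s^2 - 2 x1 mod 37 = 28^2 - 2*14 = 16
y3 = s (x1 - x3) - y1 mod 37 = 28 * (14 - 16) - 34 = 21

2P = (16, 21)


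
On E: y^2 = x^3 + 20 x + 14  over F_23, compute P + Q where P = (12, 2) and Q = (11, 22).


P != Q, so use the chord formula.
s = (y2 - y1) / (x2 - x1) = (20) / (22) mod 23 = 3
x3 = s^2 - x1 - x2 mod 23 = 3^2 - 12 - 11 = 9
y3 = s (x1 - x3) - y1 mod 23 = 3 * (12 - 9) - 2 = 7

P + Q = (9, 7)


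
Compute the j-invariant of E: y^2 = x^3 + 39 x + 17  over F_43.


Delta = -16(4 a^3 + 27 b^2) mod 43 = 35
-1728 * (4 a)^3 = -1728 * (4*39)^3 mod 43 = 2
j = 2 * 35^(-1) mod 43 = 32

j = 32 (mod 43)


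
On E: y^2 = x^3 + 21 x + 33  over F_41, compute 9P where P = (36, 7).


k = 9 = 1001_2 (binary, LSB first: 1001)
Double-and-add from P = (36, 7):
  bit 0 = 1: acc = O + (36, 7) = (36, 7)
  bit 1 = 0: acc unchanged = (36, 7)
  bit 2 = 0: acc unchanged = (36, 7)
  bit 3 = 1: acc = (36, 7) + (8, 4) = (7, 21)

9P = (7, 21)


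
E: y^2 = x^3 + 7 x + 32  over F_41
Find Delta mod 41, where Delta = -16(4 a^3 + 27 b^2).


4 a^3 + 27 b^2 = 4*7^3 + 27*32^2 = 1372 + 27648 = 29020
Delta = -16 * (29020) = -464320
Delta mod 41 = 5

Delta = 5 (mod 41)


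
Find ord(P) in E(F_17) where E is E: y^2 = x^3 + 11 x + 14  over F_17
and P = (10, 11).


Compute successive multiples of P until we hit O:
  1P = (10, 11)
  2P = (15, 1)
  3P = (13, 12)
  4P = (13, 5)
  5P = (15, 16)
  6P = (10, 6)
  7P = O

ord(P) = 7


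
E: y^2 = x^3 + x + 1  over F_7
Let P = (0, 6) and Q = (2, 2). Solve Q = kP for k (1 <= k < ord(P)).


Enumerate multiples of P until we hit Q = (2, 2):
  1P = (0, 6)
  2P = (2, 2)
Match found at i = 2.

k = 2


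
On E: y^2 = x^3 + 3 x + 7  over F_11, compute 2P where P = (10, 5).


Doubling: s = (3 x1^2 + a) / (2 y1)
s = (3*10^2 + 3) / (2*5) mod 11 = 5
x3 = s^2 - 2 x1 mod 11 = 5^2 - 2*10 = 5
y3 = s (x1 - x3) - y1 mod 11 = 5 * (10 - 5) - 5 = 9

2P = (5, 9)


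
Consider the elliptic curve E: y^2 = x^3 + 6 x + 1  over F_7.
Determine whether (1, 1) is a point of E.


Check whether y^2 = x^3 + 6 x + 1 (mod 7) for (x, y) = (1, 1).
LHS: y^2 = 1^2 mod 7 = 1
RHS: x^3 + 6 x + 1 = 1^3 + 6*1 + 1 mod 7 = 1
LHS = RHS

Yes, on the curve


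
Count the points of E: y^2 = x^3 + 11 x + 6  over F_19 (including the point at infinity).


For each x in F_19, count y with y^2 = x^3 + 11 x + 6 mod 19:
  x = 0: RHS = 6, y in [5, 14]  -> 2 point(s)
  x = 2: RHS = 17, y in [6, 13]  -> 2 point(s)
  x = 3: RHS = 9, y in [3, 16]  -> 2 point(s)
  x = 4: RHS = 0, y in [0]  -> 1 point(s)
  x = 8: RHS = 17, y in [6, 13]  -> 2 point(s)
  x = 9: RHS = 17, y in [6, 13]  -> 2 point(s)
  x = 12: RHS = 4, y in [2, 17]  -> 2 point(s)
  x = 13: RHS = 9, y in [3, 16]  -> 2 point(s)
  x = 14: RHS = 16, y in [4, 15]  -> 2 point(s)
Affine points: 17. Add the point at infinity: total = 18.

#E(F_19) = 18


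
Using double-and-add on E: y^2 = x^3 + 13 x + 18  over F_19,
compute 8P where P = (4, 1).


k = 8 = 1000_2 (binary, LSB first: 0001)
Double-and-add from P = (4, 1):
  bit 0 = 0: acc unchanged = O
  bit 1 = 0: acc unchanged = O
  bit 2 = 0: acc unchanged = O
  bit 3 = 1: acc = O + (16, 3) = (16, 3)

8P = (16, 3)


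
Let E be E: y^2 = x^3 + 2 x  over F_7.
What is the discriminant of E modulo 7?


4 a^3 + 27 b^2 = 4*2^3 + 27*0^2 = 32 + 0 = 32
Delta = -16 * (32) = -512
Delta mod 7 = 6

Delta = 6 (mod 7)


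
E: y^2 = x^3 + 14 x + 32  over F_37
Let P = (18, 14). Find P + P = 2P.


Doubling: s = (3 x1^2 + a) / (2 y1)
s = (3*18^2 + 14) / (2*14) mod 37 = 22
x3 = s^2 - 2 x1 mod 37 = 22^2 - 2*18 = 4
y3 = s (x1 - x3) - y1 mod 37 = 22 * (18 - 4) - 14 = 35

2P = (4, 35)


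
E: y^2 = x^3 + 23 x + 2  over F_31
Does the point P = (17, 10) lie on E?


Check whether y^2 = x^3 + 23 x + 2 (mod 31) for (x, y) = (17, 10).
LHS: y^2 = 10^2 mod 31 = 7
RHS: x^3 + 23 x + 2 = 17^3 + 23*17 + 2 mod 31 = 5
LHS != RHS

No, not on the curve


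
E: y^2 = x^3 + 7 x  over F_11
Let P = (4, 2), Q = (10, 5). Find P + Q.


P != Q, so use the chord formula.
s = (y2 - y1) / (x2 - x1) = (3) / (6) mod 11 = 6
x3 = s^2 - x1 - x2 mod 11 = 6^2 - 4 - 10 = 0
y3 = s (x1 - x3) - y1 mod 11 = 6 * (4 - 0) - 2 = 0

P + Q = (0, 0)


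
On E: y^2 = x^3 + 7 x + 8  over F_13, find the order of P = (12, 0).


Compute successive multiples of P until we hit O:
  1P = (12, 0)
  2P = O

ord(P) = 2


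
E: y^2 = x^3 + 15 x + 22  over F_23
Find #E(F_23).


For each x in F_23, count y with y^2 = x^3 + 15 x + 22 mod 23:
  x = 3: RHS = 2, y in [5, 18]  -> 2 point(s)
  x = 4: RHS = 8, y in [10, 13]  -> 2 point(s)
  x = 6: RHS = 6, y in [11, 12]  -> 2 point(s)
  x = 9: RHS = 12, y in [9, 14]  -> 2 point(s)
  x = 11: RHS = 0, y in [0]  -> 1 point(s)
  x = 14: RHS = 9, y in [3, 20]  -> 2 point(s)
  x = 18: RHS = 6, y in [11, 12]  -> 2 point(s)
  x = 19: RHS = 13, y in [6, 17]  -> 2 point(s)
  x = 22: RHS = 6, y in [11, 12]  -> 2 point(s)
Affine points: 17. Add the point at infinity: total = 18.

#E(F_23) = 18


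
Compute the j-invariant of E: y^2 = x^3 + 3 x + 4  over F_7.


Delta = -16(4 a^3 + 27 b^2) mod 7 = 5
-1728 * (4 a)^3 = -1728 * (4*3)^3 mod 7 = 6
j = 6 * 5^(-1) mod 7 = 4

j = 4 (mod 7)


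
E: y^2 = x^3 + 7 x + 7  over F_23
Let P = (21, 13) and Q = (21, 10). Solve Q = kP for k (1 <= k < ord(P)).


Enumerate multiples of P until we hit Q = (21, 10):
  1P = (21, 13)
  2P = (16, 11)
  3P = (11, 14)
  4P = (17, 5)
  5P = (12, 5)
  6P = (3, 3)
  7P = (3, 20)
  8P = (12, 18)
  9P = (17, 18)
  10P = (11, 9)
  11P = (16, 12)
  12P = (21, 10)
Match found at i = 12.

k = 12


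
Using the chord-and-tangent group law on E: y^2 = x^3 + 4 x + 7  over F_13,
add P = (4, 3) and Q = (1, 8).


P != Q, so use the chord formula.
s = (y2 - y1) / (x2 - x1) = (5) / (10) mod 13 = 7
x3 = s^2 - x1 - x2 mod 13 = 7^2 - 4 - 1 = 5
y3 = s (x1 - x3) - y1 mod 13 = 7 * (4 - 5) - 3 = 3

P + Q = (5, 3)


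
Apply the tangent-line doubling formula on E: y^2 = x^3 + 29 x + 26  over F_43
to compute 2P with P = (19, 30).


Doubling: s = (3 x1^2 + a) / (2 y1)
s = (3*19^2 + 29) / (2*30) mod 43 = 30
x3 = s^2 - 2 x1 mod 43 = 30^2 - 2*19 = 2
y3 = s (x1 - x3) - y1 mod 43 = 30 * (19 - 2) - 30 = 7

2P = (2, 7)


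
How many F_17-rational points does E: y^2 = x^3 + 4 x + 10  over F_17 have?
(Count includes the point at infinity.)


For each x in F_17, count y with y^2 = x^3 + 4 x + 10 mod 17:
  x = 1: RHS = 15, y in [7, 10]  -> 2 point(s)
  x = 2: RHS = 9, y in [3, 14]  -> 2 point(s)
  x = 3: RHS = 15, y in [7, 10]  -> 2 point(s)
  x = 5: RHS = 2, y in [6, 11]  -> 2 point(s)
  x = 10: RHS = 13, y in [8, 9]  -> 2 point(s)
  x = 11: RHS = 8, y in [5, 12]  -> 2 point(s)
  x = 12: RHS = 1, y in [1, 16]  -> 2 point(s)
  x = 13: RHS = 15, y in [7, 10]  -> 2 point(s)
Affine points: 16. Add the point at infinity: total = 17.

#E(F_17) = 17


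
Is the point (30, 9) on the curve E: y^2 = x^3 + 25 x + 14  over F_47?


Check whether y^2 = x^3 + 25 x + 14 (mod 47) for (x, y) = (30, 9).
LHS: y^2 = 9^2 mod 47 = 34
RHS: x^3 + 25 x + 14 = 30^3 + 25*30 + 14 mod 47 = 34
LHS = RHS

Yes, on the curve


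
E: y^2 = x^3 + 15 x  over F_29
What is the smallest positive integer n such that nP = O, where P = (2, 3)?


Compute successive multiples of P until we hit O:
  1P = (2, 3)
  2P = (9, 9)
  3P = (14, 24)
  4P = (7, 10)
  5P = (15, 2)
  6P = (6, 4)
  7P = (12, 9)
  8P = (20, 21)
  ... (continuing to 34P)
  34P = O

ord(P) = 34


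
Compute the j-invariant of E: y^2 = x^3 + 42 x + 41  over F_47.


Delta = -16(4 a^3 + 27 b^2) mod 47 = 15
-1728 * (4 a)^3 = -1728 * (4*42)^3 mod 47 = 31
j = 31 * 15^(-1) mod 47 = 24

j = 24 (mod 47)


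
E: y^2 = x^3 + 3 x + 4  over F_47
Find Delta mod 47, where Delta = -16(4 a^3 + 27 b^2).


4 a^3 + 27 b^2 = 4*3^3 + 27*4^2 = 108 + 432 = 540
Delta = -16 * (540) = -8640
Delta mod 47 = 8

Delta = 8 (mod 47)


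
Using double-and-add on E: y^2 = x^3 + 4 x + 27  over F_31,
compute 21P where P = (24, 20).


k = 21 = 10101_2 (binary, LSB first: 10101)
Double-and-add from P = (24, 20):
  bit 0 = 1: acc = O + (24, 20) = (24, 20)
  bit 1 = 0: acc unchanged = (24, 20)
  bit 2 = 1: acc = (24, 20) + (3, 2) = (6, 22)
  bit 3 = 0: acc unchanged = (6, 22)
  bit 4 = 1: acc = (6, 22) + (21, 14) = (12, 6)

21P = (12, 6)


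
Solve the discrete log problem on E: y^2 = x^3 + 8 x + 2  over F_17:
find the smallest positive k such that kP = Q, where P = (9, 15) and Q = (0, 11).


Enumerate multiples of P until we hit Q = (0, 11):
  1P = (9, 15)
  2P = (0, 11)
Match found at i = 2.

k = 2


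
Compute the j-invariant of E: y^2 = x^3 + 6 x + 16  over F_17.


Delta = -16(4 a^3 + 27 b^2) mod 17 = 7
-1728 * (4 a)^3 = -1728 * (4*6)^3 mod 17 = 1
j = 1 * 7^(-1) mod 17 = 5

j = 5 (mod 17)


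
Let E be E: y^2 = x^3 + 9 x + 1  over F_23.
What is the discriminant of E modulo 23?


4 a^3 + 27 b^2 = 4*9^3 + 27*1^2 = 2916 + 27 = 2943
Delta = -16 * (2943) = -47088
Delta mod 23 = 16

Delta = 16 (mod 23)


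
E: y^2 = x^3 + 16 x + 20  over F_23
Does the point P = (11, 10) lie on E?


Check whether y^2 = x^3 + 16 x + 20 (mod 23) for (x, y) = (11, 10).
LHS: y^2 = 10^2 mod 23 = 8
RHS: x^3 + 16 x + 20 = 11^3 + 16*11 + 20 mod 23 = 9
LHS != RHS

No, not on the curve


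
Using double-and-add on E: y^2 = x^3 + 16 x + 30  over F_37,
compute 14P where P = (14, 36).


k = 14 = 1110_2 (binary, LSB first: 0111)
Double-and-add from P = (14, 36):
  bit 0 = 0: acc unchanged = O
  bit 1 = 1: acc = O + (8, 2) = (8, 2)
  bit 2 = 1: acc = (8, 2) + (24, 17) = (4, 11)
  bit 3 = 1: acc = (4, 11) + (0, 17) = (26, 22)

14P = (26, 22)


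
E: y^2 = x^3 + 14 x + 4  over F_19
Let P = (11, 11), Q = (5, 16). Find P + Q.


P != Q, so use the chord formula.
s = (y2 - y1) / (x2 - x1) = (5) / (13) mod 19 = 15
x3 = s^2 - x1 - x2 mod 19 = 15^2 - 11 - 5 = 0
y3 = s (x1 - x3) - y1 mod 19 = 15 * (11 - 0) - 11 = 2

P + Q = (0, 2)


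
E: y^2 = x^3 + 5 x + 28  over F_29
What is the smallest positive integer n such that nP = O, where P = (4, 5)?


Compute successive multiples of P until we hit O:
  1P = (4, 5)
  2P = (14, 0)
  3P = (4, 24)
  4P = O

ord(P) = 4


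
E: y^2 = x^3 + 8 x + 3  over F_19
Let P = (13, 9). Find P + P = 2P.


Doubling: s = (3 x1^2 + a) / (2 y1)
s = (3*13^2 + 8) / (2*9) mod 19 = 17
x3 = s^2 - 2 x1 mod 19 = 17^2 - 2*13 = 16
y3 = s (x1 - x3) - y1 mod 19 = 17 * (13 - 16) - 9 = 16

2P = (16, 16)


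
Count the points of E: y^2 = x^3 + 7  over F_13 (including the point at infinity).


For each x in F_13, count y with y^2 = x^3 + 0 x + 7 mod 13:
  x = 7: RHS = 12, y in [5, 8]  -> 2 point(s)
  x = 8: RHS = 12, y in [5, 8]  -> 2 point(s)
  x = 11: RHS = 12, y in [5, 8]  -> 2 point(s)
Affine points: 6. Add the point at infinity: total = 7.

#E(F_13) = 7


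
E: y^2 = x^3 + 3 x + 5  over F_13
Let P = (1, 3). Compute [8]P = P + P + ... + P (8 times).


k = 8 = 1000_2 (binary, LSB first: 0001)
Double-and-add from P = (1, 3):
  bit 0 = 0: acc unchanged = O
  bit 1 = 0: acc unchanged = O
  bit 2 = 0: acc unchanged = O
  bit 3 = 1: acc = O + (1, 10) = (1, 10)

8P = (1, 10)


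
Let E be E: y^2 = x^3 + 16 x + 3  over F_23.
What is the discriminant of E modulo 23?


4 a^3 + 27 b^2 = 4*16^3 + 27*3^2 = 16384 + 243 = 16627
Delta = -16 * (16627) = -266032
Delta mod 23 = 9

Delta = 9 (mod 23)


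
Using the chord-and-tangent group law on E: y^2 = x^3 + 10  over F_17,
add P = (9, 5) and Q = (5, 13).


P != Q, so use the chord formula.
s = (y2 - y1) / (x2 - x1) = (8) / (13) mod 17 = 15
x3 = s^2 - x1 - x2 mod 17 = 15^2 - 9 - 5 = 7
y3 = s (x1 - x3) - y1 mod 17 = 15 * (9 - 7) - 5 = 8

P + Q = (7, 8)


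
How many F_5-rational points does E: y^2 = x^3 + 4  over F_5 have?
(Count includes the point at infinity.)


For each x in F_5, count y with y^2 = x^3 + 0 x + 4 mod 5:
  x = 0: RHS = 4, y in [2, 3]  -> 2 point(s)
  x = 1: RHS = 0, y in [0]  -> 1 point(s)
  x = 3: RHS = 1, y in [1, 4]  -> 2 point(s)
Affine points: 5. Add the point at infinity: total = 6.

#E(F_5) = 6


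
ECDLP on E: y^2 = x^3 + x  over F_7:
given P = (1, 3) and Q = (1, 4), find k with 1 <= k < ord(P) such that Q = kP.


Enumerate multiples of P until we hit Q = (1, 4):
  1P = (1, 3)
  2P = (0, 0)
  3P = (1, 4)
Match found at i = 3.

k = 3


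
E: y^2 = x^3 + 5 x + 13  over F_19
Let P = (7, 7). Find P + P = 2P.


Doubling: s = (3 x1^2 + a) / (2 y1)
s = (3*7^2 + 5) / (2*7) mod 19 = 0
x3 = s^2 - 2 x1 mod 19 = 0^2 - 2*7 = 5
y3 = s (x1 - x3) - y1 mod 19 = 0 * (7 - 5) - 7 = 12

2P = (5, 12)


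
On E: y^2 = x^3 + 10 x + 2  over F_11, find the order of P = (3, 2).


Compute successive multiples of P until we hit O:
  1P = (3, 2)
  2P = (6, 6)
  3P = (5, 10)
  4P = (8, 0)
  5P = (5, 1)
  6P = (6, 5)
  7P = (3, 9)
  8P = O

ord(P) = 8


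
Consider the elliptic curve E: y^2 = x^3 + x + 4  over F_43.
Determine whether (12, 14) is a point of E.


Check whether y^2 = x^3 + 1 x + 4 (mod 43) for (x, y) = (12, 14).
LHS: y^2 = 14^2 mod 43 = 24
RHS: x^3 + 1 x + 4 = 12^3 + 1*12 + 4 mod 43 = 24
LHS = RHS

Yes, on the curve


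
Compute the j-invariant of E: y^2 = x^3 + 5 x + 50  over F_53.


Delta = -16(4 a^3 + 27 b^2) mod 53 = 37
-1728 * (4 a)^3 = -1728 * (4*5)^3 mod 53 = 43
j = 43 * 37^(-1) mod 53 = 47

j = 47 (mod 53)


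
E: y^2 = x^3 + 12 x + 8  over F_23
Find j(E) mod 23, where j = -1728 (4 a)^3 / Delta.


Delta = -16(4 a^3 + 27 b^2) mod 23 = 13
-1728 * (4 a)^3 = -1728 * (4*12)^3 mod 23 = 22
j = 22 * 13^(-1) mod 23 = 7

j = 7 (mod 23)


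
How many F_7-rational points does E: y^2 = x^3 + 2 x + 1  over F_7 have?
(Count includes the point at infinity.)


For each x in F_7, count y with y^2 = x^3 + 2 x + 1 mod 7:
  x = 0: RHS = 1, y in [1, 6]  -> 2 point(s)
  x = 1: RHS = 4, y in [2, 5]  -> 2 point(s)
Affine points: 4. Add the point at infinity: total = 5.

#E(F_7) = 5


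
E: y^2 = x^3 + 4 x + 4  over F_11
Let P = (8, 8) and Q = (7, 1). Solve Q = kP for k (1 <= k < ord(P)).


Enumerate multiples of P until we hit Q = (7, 1):
  1P = (8, 8)
  2P = (0, 2)
  3P = (7, 1)
Match found at i = 3.

k = 3


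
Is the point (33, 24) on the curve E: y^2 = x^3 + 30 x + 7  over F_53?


Check whether y^2 = x^3 + 30 x + 7 (mod 53) for (x, y) = (33, 24).
LHS: y^2 = 24^2 mod 53 = 46
RHS: x^3 + 30 x + 7 = 33^3 + 30*33 + 7 mod 53 = 46
LHS = RHS

Yes, on the curve


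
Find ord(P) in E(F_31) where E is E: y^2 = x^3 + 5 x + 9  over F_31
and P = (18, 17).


Compute successive multiples of P until we hit O:
  1P = (18, 17)
  2P = (20, 24)
  3P = (13, 16)
  4P = (5, 29)
  5P = (5, 2)
  6P = (13, 15)
  7P = (20, 7)
  8P = (18, 14)
  ... (continuing to 9P)
  9P = O

ord(P) = 9


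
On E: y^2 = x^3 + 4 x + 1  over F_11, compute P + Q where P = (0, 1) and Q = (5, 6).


P != Q, so use the chord formula.
s = (y2 - y1) / (x2 - x1) = (5) / (5) mod 11 = 1
x3 = s^2 - x1 - x2 mod 11 = 1^2 - 0 - 5 = 7
y3 = s (x1 - x3) - y1 mod 11 = 1 * (0 - 7) - 1 = 3

P + Q = (7, 3)


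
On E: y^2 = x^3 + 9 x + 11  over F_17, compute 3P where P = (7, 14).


k = 3 = 11_2 (binary, LSB first: 11)
Double-and-add from P = (7, 14):
  bit 0 = 1: acc = O + (7, 14) = (7, 14)
  bit 1 = 1: acc = (7, 14) + (16, 16) = (10, 8)

3P = (10, 8)


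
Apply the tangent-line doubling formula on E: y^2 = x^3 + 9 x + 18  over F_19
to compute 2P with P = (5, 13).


Doubling: s = (3 x1^2 + a) / (2 y1)
s = (3*5^2 + 9) / (2*13) mod 19 = 12
x3 = s^2 - 2 x1 mod 19 = 12^2 - 2*5 = 1
y3 = s (x1 - x3) - y1 mod 19 = 12 * (5 - 1) - 13 = 16

2P = (1, 16)


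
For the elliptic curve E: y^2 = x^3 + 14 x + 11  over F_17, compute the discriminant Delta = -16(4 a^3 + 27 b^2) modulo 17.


4 a^3 + 27 b^2 = 4*14^3 + 27*11^2 = 10976 + 3267 = 14243
Delta = -16 * (14243) = -227888
Delta mod 17 = 14

Delta = 14 (mod 17)


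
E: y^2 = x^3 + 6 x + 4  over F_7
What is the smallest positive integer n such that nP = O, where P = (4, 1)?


Compute successive multiples of P until we hit O:
  1P = (4, 1)
  2P = (0, 2)
  3P = (0, 5)
  4P = (4, 6)
  5P = O

ord(P) = 5


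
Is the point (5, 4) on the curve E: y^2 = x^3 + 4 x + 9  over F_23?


Check whether y^2 = x^3 + 4 x + 9 (mod 23) for (x, y) = (5, 4).
LHS: y^2 = 4^2 mod 23 = 16
RHS: x^3 + 4 x + 9 = 5^3 + 4*5 + 9 mod 23 = 16
LHS = RHS

Yes, on the curve


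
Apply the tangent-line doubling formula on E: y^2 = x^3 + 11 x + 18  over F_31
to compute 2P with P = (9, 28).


Doubling: s = (3 x1^2 + a) / (2 y1)
s = (3*9^2 + 11) / (2*28) mod 31 = 30
x3 = s^2 - 2 x1 mod 31 = 30^2 - 2*9 = 14
y3 = s (x1 - x3) - y1 mod 31 = 30 * (9 - 14) - 28 = 8

2P = (14, 8)


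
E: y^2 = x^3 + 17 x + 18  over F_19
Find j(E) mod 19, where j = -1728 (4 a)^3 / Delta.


Delta = -16(4 a^3 + 27 b^2) mod 19 = 4
-1728 * (4 a)^3 = -1728 * (4*17)^3 mod 19 = 1
j = 1 * 4^(-1) mod 19 = 5

j = 5 (mod 19)


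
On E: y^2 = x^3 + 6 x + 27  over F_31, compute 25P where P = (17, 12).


k = 25 = 11001_2 (binary, LSB first: 10011)
Double-and-add from P = (17, 12):
  bit 0 = 1: acc = O + (17, 12) = (17, 12)
  bit 1 = 0: acc unchanged = (17, 12)
  bit 2 = 0: acc unchanged = (17, 12)
  bit 3 = 1: acc = (17, 12) + (3, 14) = (30, 12)
  bit 4 = 1: acc = (30, 12) + (22, 9) = (30, 19)

25P = (30, 19)


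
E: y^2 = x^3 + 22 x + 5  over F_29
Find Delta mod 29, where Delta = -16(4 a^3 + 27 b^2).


4 a^3 + 27 b^2 = 4*22^3 + 27*5^2 = 42592 + 675 = 43267
Delta = -16 * (43267) = -692272
Delta mod 29 = 16

Delta = 16 (mod 29)


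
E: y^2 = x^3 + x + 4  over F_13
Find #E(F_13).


For each x in F_13, count y with y^2 = x^3 + 1 x + 4 mod 13:
  x = 0: RHS = 4, y in [2, 11]  -> 2 point(s)
  x = 2: RHS = 1, y in [1, 12]  -> 2 point(s)
  x = 5: RHS = 4, y in [2, 11]  -> 2 point(s)
  x = 7: RHS = 3, y in [4, 9]  -> 2 point(s)
  x = 8: RHS = 4, y in [2, 11]  -> 2 point(s)
  x = 9: RHS = 1, y in [1, 12]  -> 2 point(s)
  x = 10: RHS = 0, y in [0]  -> 1 point(s)
Affine points: 13. Add the point at infinity: total = 14.

#E(F_13) = 14


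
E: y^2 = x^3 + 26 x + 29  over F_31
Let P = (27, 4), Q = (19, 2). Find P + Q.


P != Q, so use the chord formula.
s = (y2 - y1) / (x2 - x1) = (29) / (23) mod 31 = 8
x3 = s^2 - x1 - x2 mod 31 = 8^2 - 27 - 19 = 18
y3 = s (x1 - x3) - y1 mod 31 = 8 * (27 - 18) - 4 = 6

P + Q = (18, 6)


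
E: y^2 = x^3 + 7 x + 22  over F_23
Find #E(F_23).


For each x in F_23, count y with y^2 = x^3 + 7 x + 22 mod 23:
  x = 3: RHS = 1, y in [1, 22]  -> 2 point(s)
  x = 6: RHS = 4, y in [2, 21]  -> 2 point(s)
  x = 7: RHS = 0, y in [0]  -> 1 point(s)
  x = 9: RHS = 9, y in [3, 20]  -> 2 point(s)
  x = 11: RHS = 4, y in [2, 21]  -> 2 point(s)
  x = 14: RHS = 12, y in [9, 14]  -> 2 point(s)
  x = 15: RHS = 6, y in [11, 12]  -> 2 point(s)
  x = 18: RHS = 0, y in [0]  -> 1 point(s)
  x = 21: RHS = 0, y in [0]  -> 1 point(s)
Affine points: 15. Add the point at infinity: total = 16.

#E(F_23) = 16


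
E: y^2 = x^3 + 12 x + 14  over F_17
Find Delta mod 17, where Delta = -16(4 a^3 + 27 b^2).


4 a^3 + 27 b^2 = 4*12^3 + 27*14^2 = 6912 + 5292 = 12204
Delta = -16 * (12204) = -195264
Delta mod 17 = 15

Delta = 15 (mod 17)


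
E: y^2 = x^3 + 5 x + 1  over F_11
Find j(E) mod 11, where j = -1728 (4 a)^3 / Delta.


Delta = -16(4 a^3 + 27 b^2) mod 11 = 5
-1728 * (4 a)^3 = -1728 * (4*5)^3 mod 11 = 8
j = 8 * 5^(-1) mod 11 = 6

j = 6 (mod 11)


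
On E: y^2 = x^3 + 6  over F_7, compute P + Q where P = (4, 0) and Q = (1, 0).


P != Q, so use the chord formula.
s = (y2 - y1) / (x2 - x1) = (0) / (4) mod 7 = 0
x3 = s^2 - x1 - x2 mod 7 = 0^2 - 4 - 1 = 2
y3 = s (x1 - x3) - y1 mod 7 = 0 * (4 - 2) - 0 = 0

P + Q = (2, 0)


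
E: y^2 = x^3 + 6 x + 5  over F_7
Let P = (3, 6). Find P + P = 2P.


Doubling: s = (3 x1^2 + a) / (2 y1)
s = (3*3^2 + 6) / (2*6) mod 7 = 1
x3 = s^2 - 2 x1 mod 7 = 1^2 - 2*3 = 2
y3 = s (x1 - x3) - y1 mod 7 = 1 * (3 - 2) - 6 = 2

2P = (2, 2)


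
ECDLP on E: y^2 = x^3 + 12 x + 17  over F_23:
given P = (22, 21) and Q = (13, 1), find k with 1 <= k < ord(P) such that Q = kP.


Enumerate multiples of P until we hit Q = (13, 1):
  1P = (22, 21)
  2P = (6, 11)
  3P = (13, 22)
  4P = (13, 1)
Match found at i = 4.

k = 4


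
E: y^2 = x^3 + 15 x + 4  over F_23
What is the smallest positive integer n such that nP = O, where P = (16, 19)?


Compute successive multiples of P until we hit O:
  1P = (16, 19)
  2P = (0, 2)
  3P = (19, 8)
  4P = (4, 6)
  5P = (12, 16)
  6P = (20, 1)
  7P = (13, 2)
  8P = (21, 14)
  ... (continuing to 21P)
  21P = O

ord(P) = 21


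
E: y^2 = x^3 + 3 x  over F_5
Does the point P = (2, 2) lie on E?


Check whether y^2 = x^3 + 3 x + 0 (mod 5) for (x, y) = (2, 2).
LHS: y^2 = 2^2 mod 5 = 4
RHS: x^3 + 3 x + 0 = 2^3 + 3*2 + 0 mod 5 = 4
LHS = RHS

Yes, on the curve


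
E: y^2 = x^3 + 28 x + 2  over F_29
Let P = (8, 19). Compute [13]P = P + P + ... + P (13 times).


k = 13 = 1101_2 (binary, LSB first: 1011)
Double-and-add from P = (8, 19):
  bit 0 = 1: acc = O + (8, 19) = (8, 19)
  bit 1 = 0: acc unchanged = (8, 19)
  bit 2 = 1: acc = (8, 19) + (16, 14) = (14, 21)
  bit 3 = 1: acc = (14, 21) + (21, 22) = (10, 21)

13P = (10, 21)


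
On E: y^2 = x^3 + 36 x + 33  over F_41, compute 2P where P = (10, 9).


Doubling: s = (3 x1^2 + a) / (2 y1)
s = (3*10^2 + 36) / (2*9) mod 41 = 5
x3 = s^2 - 2 x1 mod 41 = 5^2 - 2*10 = 5
y3 = s (x1 - x3) - y1 mod 41 = 5 * (10 - 5) - 9 = 16

2P = (5, 16)


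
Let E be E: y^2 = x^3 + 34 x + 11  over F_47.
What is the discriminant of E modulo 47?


4 a^3 + 27 b^2 = 4*34^3 + 27*11^2 = 157216 + 3267 = 160483
Delta = -16 * (160483) = -2567728
Delta mod 47 = 23

Delta = 23 (mod 47)


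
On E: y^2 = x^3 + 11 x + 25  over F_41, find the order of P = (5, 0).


Compute successive multiples of P until we hit O:
  1P = (5, 0)
  2P = O

ord(P) = 2


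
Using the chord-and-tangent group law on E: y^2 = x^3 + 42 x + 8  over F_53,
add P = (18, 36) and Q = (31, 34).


P != Q, so use the chord formula.
s = (y2 - y1) / (x2 - x1) = (51) / (13) mod 53 = 8
x3 = s^2 - x1 - x2 mod 53 = 8^2 - 18 - 31 = 15
y3 = s (x1 - x3) - y1 mod 53 = 8 * (18 - 15) - 36 = 41

P + Q = (15, 41)


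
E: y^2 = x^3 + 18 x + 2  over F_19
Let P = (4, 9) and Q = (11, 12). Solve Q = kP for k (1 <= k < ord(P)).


Enumerate multiples of P until we hit Q = (11, 12):
  1P = (4, 9)
  2P = (16, 4)
  3P = (3, 8)
  4P = (13, 1)
  5P = (11, 12)
Match found at i = 5.

k = 5


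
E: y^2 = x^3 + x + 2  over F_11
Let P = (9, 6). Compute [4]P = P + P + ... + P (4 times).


k = 4 = 100_2 (binary, LSB first: 001)
Double-and-add from P = (9, 6):
  bit 0 = 0: acc unchanged = O
  bit 1 = 0: acc unchanged = O
  bit 2 = 1: acc = O + (10, 0) = (10, 0)

4P = (10, 0)


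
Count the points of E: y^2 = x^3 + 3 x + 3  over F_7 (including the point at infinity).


For each x in F_7, count y with y^2 = x^3 + 3 x + 3 mod 7:
  x = 1: RHS = 0, y in [0]  -> 1 point(s)
  x = 3: RHS = 4, y in [2, 5]  -> 2 point(s)
  x = 4: RHS = 2, y in [3, 4]  -> 2 point(s)
Affine points: 5. Add the point at infinity: total = 6.

#E(F_7) = 6


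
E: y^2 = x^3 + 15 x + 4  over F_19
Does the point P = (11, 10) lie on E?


Check whether y^2 = x^3 + 15 x + 4 (mod 19) for (x, y) = (11, 10).
LHS: y^2 = 10^2 mod 19 = 5
RHS: x^3 + 15 x + 4 = 11^3 + 15*11 + 4 mod 19 = 18
LHS != RHS

No, not on the curve


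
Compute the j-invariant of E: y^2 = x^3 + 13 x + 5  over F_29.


Delta = -16(4 a^3 + 27 b^2) mod 29 = 1
-1728 * (4 a)^3 = -1728 * (4*13)^3 mod 29 = 18
j = 18 * 1^(-1) mod 29 = 18

j = 18 (mod 29)


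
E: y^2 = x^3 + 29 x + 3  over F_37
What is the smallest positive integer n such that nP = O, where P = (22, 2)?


Compute successive multiples of P until we hit O:
  1P = (22, 2)
  2P = (0, 22)
  3P = (25, 31)
  4P = (30, 7)
  5P = (1, 25)
  6P = (35, 14)
  7P = (8, 28)
  8P = (18, 17)
  ... (continuing to 17P)
  17P = O

ord(P) = 17
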